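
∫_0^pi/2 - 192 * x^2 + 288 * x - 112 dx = (3 - 2*pi)^3 - 27 - 2*pi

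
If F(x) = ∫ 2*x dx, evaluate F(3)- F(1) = 8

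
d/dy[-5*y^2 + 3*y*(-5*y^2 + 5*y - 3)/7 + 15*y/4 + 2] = -45*y^2/7 - 40*y/7 + 69/28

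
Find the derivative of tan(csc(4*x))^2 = -8*tan(csc(4*x))^3*cot(4*x)*csc(4*x) - 8*tan(csc(4*x))*cot(4*x)*csc(4*x)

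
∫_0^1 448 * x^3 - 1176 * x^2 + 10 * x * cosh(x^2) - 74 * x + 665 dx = 5*sinh(1) + 348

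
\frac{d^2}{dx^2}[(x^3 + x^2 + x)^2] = 30*x^4 + 40*x^3 + 36*x^2 + 12*x + 2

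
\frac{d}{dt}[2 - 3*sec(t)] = -3*tan(t)*sec(t)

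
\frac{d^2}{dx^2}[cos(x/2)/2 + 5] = -cos(x/2)/8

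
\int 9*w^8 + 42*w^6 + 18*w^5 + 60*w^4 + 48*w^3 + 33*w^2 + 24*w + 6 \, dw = w^9 + 6*w^7 + 3*w^6 + 12*w^5 + 12*w^4 + 11*w^3 + 12*w^2 + 6*w + C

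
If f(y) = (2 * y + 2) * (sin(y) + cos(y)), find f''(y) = -2*y*sin(y) - 2*y*cos(y) - 6*sin(y) + 2*cos(y)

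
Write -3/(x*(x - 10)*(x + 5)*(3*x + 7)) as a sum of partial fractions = -81/(2072*(3*x + 7)) + 1/(200*(x + 5)) - 1/(1850*(x - 10)) + 3/(350*x)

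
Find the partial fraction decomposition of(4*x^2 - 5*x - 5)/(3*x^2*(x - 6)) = 109/(108*(x - 6)) + 35/(108*x) + 5/(18*x^2)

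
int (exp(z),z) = exp(z) + C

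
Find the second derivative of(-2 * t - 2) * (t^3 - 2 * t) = -24*t^2 - 12*t + 8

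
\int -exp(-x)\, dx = exp(-x) + C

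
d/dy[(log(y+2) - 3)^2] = (2*log(y + 2) - 6)/(y + 2)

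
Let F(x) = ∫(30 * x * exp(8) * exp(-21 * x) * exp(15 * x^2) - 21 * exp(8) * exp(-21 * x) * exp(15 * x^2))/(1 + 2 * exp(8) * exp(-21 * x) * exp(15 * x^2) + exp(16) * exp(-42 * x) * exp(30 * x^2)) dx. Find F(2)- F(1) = -exp(2)/(1 + exp(2)) + exp(26)/(1 + exp(26))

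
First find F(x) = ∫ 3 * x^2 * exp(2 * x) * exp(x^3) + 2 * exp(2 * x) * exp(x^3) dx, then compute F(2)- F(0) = -1 + exp(12)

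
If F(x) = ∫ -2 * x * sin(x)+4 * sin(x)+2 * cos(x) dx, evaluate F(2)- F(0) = 4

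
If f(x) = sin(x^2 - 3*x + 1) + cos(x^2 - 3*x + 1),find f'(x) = sqrt(2)*(2*x - 3)*cos(x^2 - 3*x + pi/4 + 1)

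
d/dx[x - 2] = 1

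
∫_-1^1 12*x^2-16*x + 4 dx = 16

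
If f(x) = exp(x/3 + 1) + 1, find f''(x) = exp(x/3 + 1)/9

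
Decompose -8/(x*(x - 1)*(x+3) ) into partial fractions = -2/(3*(x + 3)) - 2/(x - 1) + 8/(3*x)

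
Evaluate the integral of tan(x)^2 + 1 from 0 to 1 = tan(1)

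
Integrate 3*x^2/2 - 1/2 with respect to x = x^3/2 - x/2 + C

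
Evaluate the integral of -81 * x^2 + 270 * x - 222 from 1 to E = (5 - 3*E)^3 - 11 + 3*E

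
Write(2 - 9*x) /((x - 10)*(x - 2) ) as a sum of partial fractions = 2/(x - 2) - 11/(x - 10)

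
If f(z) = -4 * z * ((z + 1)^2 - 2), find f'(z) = -12*z^2 - 16*z + 4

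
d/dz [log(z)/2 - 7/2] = 1/(2*z)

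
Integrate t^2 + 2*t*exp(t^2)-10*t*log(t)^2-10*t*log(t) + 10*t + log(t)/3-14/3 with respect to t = t^3/3 - 5*t^2*log(t)^2 + 5*t^2 + t*log(t)/3 - 5*t + exp(t^2) + C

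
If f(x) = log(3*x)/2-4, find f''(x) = -1/(2*x^2)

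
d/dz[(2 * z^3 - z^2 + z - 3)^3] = 72*z^8 - 96*z^7 + 126*z^6 - 294*z^5 + 225*z^4 - 192*z^3 + 219*z^2 - 72*z + 27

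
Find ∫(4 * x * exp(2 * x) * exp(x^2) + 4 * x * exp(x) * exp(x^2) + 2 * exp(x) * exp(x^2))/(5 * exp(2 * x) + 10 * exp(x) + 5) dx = (-15*exp(x) + 2*exp(x*(x + 1)) - 15)/(5*(exp(x) + 1)) + C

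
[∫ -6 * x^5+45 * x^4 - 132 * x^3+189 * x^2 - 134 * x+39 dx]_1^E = -exp(2) - 2 + (-exp(2) - 2 + 3*E)^3 + 3*E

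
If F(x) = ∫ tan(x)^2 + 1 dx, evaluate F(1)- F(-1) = 2*tan(1)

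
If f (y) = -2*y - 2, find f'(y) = -2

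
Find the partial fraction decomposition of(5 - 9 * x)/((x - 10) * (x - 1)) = 4/(9*(x - 1)) - 85/(9*(x - 10))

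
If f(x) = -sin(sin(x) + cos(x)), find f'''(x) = 2*(-sqrt(2)*sin(x)*cos(x)*cos(sqrt(2)*sin(x + pi/4)) - 3*sin(sqrt(2)*sin(x + pi/4))*sin(x + pi/4) + sqrt(2)*cos(sqrt(2)*sin(x + pi/4)))*cos(x + pi/4)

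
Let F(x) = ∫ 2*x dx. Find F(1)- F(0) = 1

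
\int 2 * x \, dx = x^2 + C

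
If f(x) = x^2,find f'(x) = 2*x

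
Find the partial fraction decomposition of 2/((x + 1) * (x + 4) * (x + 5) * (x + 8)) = -1/(42*(x + 8)) + 1/(6*(x + 5)) - 1/(6*(x + 4)) + 1/(42*(x + 1))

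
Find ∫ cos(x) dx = sin(x) + C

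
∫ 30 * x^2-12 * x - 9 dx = 10*x^3 - 6*x^2 - 9*x + C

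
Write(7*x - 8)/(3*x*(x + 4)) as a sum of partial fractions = 3/(x + 4) - 2/(3*x)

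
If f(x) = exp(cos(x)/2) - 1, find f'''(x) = (-sin(x)^2 + 6*cos(x) + 4)*exp(cos(x)/2)*sin(x)/8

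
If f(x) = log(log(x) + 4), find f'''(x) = (2*log(x)^2 + 19*log(x) + 46)/(x^3*log(x)^3 + 12*x^3*log(x)^2 + 48*x^3*log(x) + 64*x^3)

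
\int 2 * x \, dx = x^2 + C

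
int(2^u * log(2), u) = 2^u + C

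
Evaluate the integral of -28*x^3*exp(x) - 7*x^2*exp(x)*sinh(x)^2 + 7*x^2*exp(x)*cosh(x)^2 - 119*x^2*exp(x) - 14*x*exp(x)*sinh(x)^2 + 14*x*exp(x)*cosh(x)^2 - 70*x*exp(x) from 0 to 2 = -336*exp(2)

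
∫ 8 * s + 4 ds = 4*s^2 + 4*s + C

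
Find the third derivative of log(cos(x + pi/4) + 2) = (2*sin(x + pi/4) - cos(2*x))/(cos(x + pi/4) + 2)^3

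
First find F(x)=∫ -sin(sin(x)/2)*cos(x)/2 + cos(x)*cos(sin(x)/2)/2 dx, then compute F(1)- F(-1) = 2*sin(sin(1)/2)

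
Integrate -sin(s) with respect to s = cos(s) + C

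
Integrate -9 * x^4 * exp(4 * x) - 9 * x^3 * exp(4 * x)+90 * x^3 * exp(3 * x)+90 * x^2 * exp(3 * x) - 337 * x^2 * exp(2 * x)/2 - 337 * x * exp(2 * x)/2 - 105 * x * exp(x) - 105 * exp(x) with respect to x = 15*x^2*exp(2*x)/4 - 25*x*exp(x) - (-3*x^2*exp(2*x) + 20*x*exp(x) + 8)^2/4 + C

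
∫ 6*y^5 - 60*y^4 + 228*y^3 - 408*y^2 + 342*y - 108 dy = y^6 - 12*y^5 + 57*y^4 - 136*y^3 + 171*y^2 - 108*y + C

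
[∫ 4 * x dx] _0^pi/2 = pi^2/2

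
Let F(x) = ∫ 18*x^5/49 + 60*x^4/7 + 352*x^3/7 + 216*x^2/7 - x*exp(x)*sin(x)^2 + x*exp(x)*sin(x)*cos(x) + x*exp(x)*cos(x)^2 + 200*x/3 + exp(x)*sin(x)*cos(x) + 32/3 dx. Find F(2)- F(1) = exp(2)*sin(4) - E*sin(2)/2 + 8993/21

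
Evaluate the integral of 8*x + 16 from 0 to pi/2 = -16 + 4*(pi/2 + 2)^2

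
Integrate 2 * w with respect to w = w^2 + C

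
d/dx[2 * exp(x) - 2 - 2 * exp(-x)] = (2*exp(2*x) + 2)*exp(-x)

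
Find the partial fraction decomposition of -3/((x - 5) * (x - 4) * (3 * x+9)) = -1/(56*(x + 3)) + 1/(7*(x - 4)) - 1/(8*(x - 5))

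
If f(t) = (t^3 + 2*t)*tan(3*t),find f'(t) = 3*t^3/cos(3*t)^2 + 3*t^2*tan(3*t) + 6*t/cos(3*t)^2 + 2*tan(3*t)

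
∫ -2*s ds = -s^2 + C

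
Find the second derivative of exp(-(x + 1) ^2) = (4*x^2 + 8*x + 2)*exp(-x^2 - 2*x - 1)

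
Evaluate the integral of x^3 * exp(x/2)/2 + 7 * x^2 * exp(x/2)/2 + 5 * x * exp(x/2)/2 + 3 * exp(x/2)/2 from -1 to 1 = 4*exp(1/2)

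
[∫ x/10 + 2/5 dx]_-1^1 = 4/5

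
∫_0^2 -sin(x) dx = -1 + cos(2)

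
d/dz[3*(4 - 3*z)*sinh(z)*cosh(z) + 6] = -9*z*cosh(2*z) - 9*sinh(2*z)/2 + 12*cosh(2*z)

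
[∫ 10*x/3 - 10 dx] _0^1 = -25/3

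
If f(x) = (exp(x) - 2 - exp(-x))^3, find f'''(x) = (27*exp(6*x) - 48*exp(5*x) + 9*exp(4*x) + 9*exp(2*x) + 48*exp(x) + 27)*exp(-3*x)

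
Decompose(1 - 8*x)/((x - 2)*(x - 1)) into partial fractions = 7/(x - 1) - 15/(x - 2)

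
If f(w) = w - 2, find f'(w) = 1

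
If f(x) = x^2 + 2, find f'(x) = 2*x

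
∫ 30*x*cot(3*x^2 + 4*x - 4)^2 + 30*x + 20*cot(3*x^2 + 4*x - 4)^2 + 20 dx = -5*cot(3*x^2 + 4*x - 4) + C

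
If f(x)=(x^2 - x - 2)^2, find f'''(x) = 24*x - 12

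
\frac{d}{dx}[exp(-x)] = -exp(-x)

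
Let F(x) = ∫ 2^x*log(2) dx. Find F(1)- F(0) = 1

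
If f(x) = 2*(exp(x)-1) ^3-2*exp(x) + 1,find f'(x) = 6*exp(3*x) - 12*exp(2*x) + 4*exp(x)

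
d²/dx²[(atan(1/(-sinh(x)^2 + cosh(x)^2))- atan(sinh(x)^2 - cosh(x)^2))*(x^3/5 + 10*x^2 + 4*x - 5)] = 3*pi*x/5 + 10*pi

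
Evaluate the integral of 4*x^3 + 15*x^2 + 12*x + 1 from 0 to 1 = 13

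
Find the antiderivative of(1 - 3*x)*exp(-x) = (3*x + 2)*exp(-x) + C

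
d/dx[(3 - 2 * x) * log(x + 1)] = (-2*x*log(x + 1) - 2*x - 2*log(x + 1) + 3)/(x + 1)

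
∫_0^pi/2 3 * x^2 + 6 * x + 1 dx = 1 + (-2 + (1 + pi/2)^2)*(1 + pi/2)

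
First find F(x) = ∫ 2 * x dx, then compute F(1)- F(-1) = 0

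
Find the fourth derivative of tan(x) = 24*tan(x)^5 + 40*tan(x)^3 + 16*tan(x)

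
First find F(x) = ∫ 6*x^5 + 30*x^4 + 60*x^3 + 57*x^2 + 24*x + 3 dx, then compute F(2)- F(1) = 646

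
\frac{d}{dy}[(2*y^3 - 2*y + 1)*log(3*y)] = (6*y^3*log(y) + 2*y^3 + 6*y^3*log(3) - 2*y*log(y) - 2*y*log(3) - 2*y + 1)/y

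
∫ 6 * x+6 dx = 3*x^2 + 6*x + C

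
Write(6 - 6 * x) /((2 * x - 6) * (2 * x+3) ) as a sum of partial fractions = -5/(3*(2*x + 3)) - 2/(3*(x - 3))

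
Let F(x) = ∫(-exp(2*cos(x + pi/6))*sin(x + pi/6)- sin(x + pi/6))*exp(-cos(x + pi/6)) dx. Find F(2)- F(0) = -exp(sqrt(3)/2) - exp(-cos(pi/6 + 2)) + exp(-sqrt(3)/2) + exp(cos(pi/6 + 2))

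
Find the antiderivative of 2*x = x^2 + C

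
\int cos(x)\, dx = sin(x) + C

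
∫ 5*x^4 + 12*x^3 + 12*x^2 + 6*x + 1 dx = x^5 + 3*x^4 + 4*x^3 + 3*x^2 + x + C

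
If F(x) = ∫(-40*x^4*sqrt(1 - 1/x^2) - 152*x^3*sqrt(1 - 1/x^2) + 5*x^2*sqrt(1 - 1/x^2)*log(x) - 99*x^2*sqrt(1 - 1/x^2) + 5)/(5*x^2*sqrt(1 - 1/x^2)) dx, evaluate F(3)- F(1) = -3488/15 + asec(3) + 3*log(3)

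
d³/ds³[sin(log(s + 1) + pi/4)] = sqrt(2)*(sin(log(s + 1)) + 2*cos(log(s + 1)))/(s^3 + 3*s^2 + 3*s + 1)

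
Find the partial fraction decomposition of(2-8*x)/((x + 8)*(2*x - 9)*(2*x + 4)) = -68/(325*(2*x - 9)) + 11/(50*(x + 8)) - 3/(26*(x + 2))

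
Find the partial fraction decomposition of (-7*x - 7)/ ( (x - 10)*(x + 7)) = -42/(17*(x + 7)) - 77/(17*(x - 10))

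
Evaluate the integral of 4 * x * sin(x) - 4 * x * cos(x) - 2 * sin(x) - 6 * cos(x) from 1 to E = 6*cos(1) + 6*sin(1) + (-4*E - 2)*(cos(E) + sin(E))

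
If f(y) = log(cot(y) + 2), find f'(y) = -1/((cot(y) + 2)*sin(y)^2)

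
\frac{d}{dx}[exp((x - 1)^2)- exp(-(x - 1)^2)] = (2*x*exp(2*x^2 - 4*x + 2) + 2*x - 2*exp(2*x^2 - 4*x + 2) - 2)*exp(-x^2 + 2*x - 1)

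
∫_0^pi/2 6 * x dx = 3*pi^2/4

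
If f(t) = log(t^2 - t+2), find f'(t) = (2*t - 1)/(t^2 - t + 2)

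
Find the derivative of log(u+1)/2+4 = 1/(2*u + 2)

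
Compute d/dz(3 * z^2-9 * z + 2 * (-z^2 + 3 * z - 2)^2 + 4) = 8*z^3 - 36*z^2 + 58*z - 33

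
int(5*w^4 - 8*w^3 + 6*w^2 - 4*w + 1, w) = w^5 - 2*w^4 + 2*w^3 - 2*w^2 + w + C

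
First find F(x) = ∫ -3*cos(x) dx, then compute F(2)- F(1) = -3*sin(2) + 3*sin(1)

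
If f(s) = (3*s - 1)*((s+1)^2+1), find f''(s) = 18*s + 10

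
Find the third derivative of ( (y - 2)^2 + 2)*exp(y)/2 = y^2*exp(y)/2 + y*exp(y)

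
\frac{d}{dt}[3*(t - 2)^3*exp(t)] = 3*t^3*exp(t) - 9*t^2*exp(t) + 12*exp(t)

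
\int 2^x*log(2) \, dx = 2^x + C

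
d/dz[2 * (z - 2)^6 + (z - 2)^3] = 12*z^5 - 120*z^4 + 480*z^3 - 957*z^2 + 948*z - 372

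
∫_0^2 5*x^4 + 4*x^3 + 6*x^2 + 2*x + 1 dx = 70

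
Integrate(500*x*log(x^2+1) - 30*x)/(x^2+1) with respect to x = 5*(25*log(x^2 + 1) - 3)*log(x^2 + 1) + C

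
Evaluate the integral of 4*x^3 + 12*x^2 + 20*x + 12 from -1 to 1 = 32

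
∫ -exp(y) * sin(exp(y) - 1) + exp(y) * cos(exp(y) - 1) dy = sqrt(2)*cos(-exp(y) + pi/4 + 1) + C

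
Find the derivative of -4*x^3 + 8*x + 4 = 8 - 12*x^2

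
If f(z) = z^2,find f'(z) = 2*z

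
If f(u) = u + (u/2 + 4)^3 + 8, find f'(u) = 3*u^2/8 + 6*u + 25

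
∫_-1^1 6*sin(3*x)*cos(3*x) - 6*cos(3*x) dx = -4*sin(3)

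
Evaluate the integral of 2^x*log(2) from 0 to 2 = 3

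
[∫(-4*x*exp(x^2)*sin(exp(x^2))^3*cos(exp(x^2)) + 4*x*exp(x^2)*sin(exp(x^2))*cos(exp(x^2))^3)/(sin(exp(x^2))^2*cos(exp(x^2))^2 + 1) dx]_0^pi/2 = -log((9 - cos(4))/8) + log((1 - cos(4*exp(pi^2/4)))/8 + 1)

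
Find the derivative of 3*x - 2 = 3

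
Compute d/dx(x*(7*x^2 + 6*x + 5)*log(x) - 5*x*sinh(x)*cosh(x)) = 21*x^2*log(x) + 7*x^2 + 12*x*log(x) - 5*x*cosh(2*x) + 6*x + 5*log(x) - 5*sinh(2*x)/2 + 5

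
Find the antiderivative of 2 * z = z^2 + C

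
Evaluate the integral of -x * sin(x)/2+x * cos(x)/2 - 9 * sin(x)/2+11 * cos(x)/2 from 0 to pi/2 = pi/4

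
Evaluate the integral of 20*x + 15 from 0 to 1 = 25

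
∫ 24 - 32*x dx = -16*x^2 + 24*x + C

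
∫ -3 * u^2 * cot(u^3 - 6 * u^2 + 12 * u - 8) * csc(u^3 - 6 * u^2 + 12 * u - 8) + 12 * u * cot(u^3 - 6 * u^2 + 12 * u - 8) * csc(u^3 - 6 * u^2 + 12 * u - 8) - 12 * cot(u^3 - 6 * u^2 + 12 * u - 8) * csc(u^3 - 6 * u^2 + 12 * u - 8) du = csc((u - 2)^3) + C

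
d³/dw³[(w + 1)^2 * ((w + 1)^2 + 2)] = 24*w + 24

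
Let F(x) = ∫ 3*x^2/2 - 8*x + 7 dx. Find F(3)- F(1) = -5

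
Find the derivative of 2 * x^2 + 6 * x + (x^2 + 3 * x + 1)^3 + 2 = 6*x^5 + 45*x^4 + 120*x^3 + 135*x^2 + 64*x + 15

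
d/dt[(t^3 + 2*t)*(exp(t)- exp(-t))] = (t^3*exp(2*t) + t^3 + 3*t^2*exp(2*t) - 3*t^2 + 2*t*exp(2*t) + 2*t + 2*exp(2*t) - 2)*exp(-t)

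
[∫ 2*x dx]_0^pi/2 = pi^2/4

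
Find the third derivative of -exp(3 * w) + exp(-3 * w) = (-27*exp(6*w) - 27)*exp(-3*w)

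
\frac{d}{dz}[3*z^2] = 6*z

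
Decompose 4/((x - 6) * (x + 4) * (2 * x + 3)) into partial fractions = -16/(75*(2*x + 3)) + 2/(25*(x + 4)) + 2/(75*(x - 6))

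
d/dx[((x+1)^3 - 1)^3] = 9*x^8 + 72*x^7 + 252*x^6 + 486*x^5 + 540*x^4 + 324*x^3 + 81*x^2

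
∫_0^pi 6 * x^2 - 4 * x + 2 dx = -2*pi^2 + 2*pi + 2*pi^3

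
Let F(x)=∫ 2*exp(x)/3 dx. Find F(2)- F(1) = -2*E/3 + 2*exp(2)/3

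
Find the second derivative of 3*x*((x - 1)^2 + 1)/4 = 9*x/2 - 3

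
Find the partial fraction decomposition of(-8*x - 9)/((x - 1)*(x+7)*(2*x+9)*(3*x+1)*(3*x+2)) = -99/(2185*(3*x + 2)) + 171/(2000*(3*x + 1)) - 432/(31625*(2*x + 9)) + 47/(15200*(x + 7)) - 17/(1760*(x - 1))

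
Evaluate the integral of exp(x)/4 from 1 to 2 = -E/4 + exp(2)/4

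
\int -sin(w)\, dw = cos(w) + C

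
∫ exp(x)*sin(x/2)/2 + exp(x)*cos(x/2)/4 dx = exp(x)*sin(x/2)/2 + C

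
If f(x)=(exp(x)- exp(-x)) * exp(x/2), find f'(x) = (3*exp(5*x/2) + exp(x/2))*exp(-x)/2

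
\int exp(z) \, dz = exp(z) + C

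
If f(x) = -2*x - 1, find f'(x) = -2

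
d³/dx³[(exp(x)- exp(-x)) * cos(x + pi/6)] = -2*sqrt(2)*(exp(2*x)*sin(x + 5*pi/12) + cos(x + 5*pi/12))*exp(-x)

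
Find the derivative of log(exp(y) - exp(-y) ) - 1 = (exp(2*y) + 1)/(exp(2*y) - 1)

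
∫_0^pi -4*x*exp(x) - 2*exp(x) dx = 2*(1 - 2*pi)*exp(pi) - 2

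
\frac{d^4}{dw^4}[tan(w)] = 24*tan(w)^5 + 40*tan(w)^3 + 16*tan(w)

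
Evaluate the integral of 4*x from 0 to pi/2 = pi^2/2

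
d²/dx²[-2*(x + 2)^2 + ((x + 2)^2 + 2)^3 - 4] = 30*x^4 + 240*x^3 + 792*x^2 + 1248*x + 788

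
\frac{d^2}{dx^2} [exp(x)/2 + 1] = exp(x)/2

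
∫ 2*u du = u^2 + C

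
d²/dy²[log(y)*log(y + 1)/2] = (-y^2*log(y) - y^2*log(y + 1) + 2*y^2 - 2*y*log(y + 1) + 2*y - log(y + 1))/(2*y^4 + 4*y^3 + 2*y^2)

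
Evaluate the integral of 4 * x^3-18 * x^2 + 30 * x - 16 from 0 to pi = -6 + (-1 + pi)^2*((-2 + pi)^2 + 2)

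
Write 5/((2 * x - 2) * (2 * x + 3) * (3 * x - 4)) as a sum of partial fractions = 45/(34*(3*x - 4)) + 2/(17*(2*x + 3)) - 1/(2*(x - 1))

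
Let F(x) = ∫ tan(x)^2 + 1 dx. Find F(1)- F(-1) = 2*tan(1)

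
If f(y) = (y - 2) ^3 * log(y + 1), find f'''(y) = (6*y^3*log(y + 1) + 11*y^3 + 18*y^2*log(y + 1) + 15*y^2 + 18*y*log(y + 1) - 30*y + 6*log(y + 1) - 88)/(y^3 + 3*y^2 + 3*y + 1)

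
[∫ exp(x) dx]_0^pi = -1 + exp(pi)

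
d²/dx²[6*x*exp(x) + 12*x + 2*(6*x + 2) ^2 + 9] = 6*x*exp(x) + 12*exp(x) + 144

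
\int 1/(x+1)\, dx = log(-2*x - 2) + C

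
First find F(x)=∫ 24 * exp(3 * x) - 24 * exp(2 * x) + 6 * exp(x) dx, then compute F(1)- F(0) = -1 + (-1 + 2*E)^3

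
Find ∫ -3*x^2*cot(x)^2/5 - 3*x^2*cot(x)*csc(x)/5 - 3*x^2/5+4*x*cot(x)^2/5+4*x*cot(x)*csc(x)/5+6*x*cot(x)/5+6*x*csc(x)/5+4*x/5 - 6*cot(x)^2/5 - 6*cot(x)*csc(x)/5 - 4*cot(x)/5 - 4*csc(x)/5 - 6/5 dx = (cot(x) + csc(x))*(3*x^2 - 4*x + 6)/5 + C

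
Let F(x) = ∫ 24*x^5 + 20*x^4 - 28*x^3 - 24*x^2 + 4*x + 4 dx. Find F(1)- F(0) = -1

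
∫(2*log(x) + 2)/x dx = (log(x) + 1)^2 + C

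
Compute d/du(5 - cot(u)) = sin(u)^(-2)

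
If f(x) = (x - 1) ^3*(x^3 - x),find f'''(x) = 120*x^3 - 180*x^2 + 48*x + 12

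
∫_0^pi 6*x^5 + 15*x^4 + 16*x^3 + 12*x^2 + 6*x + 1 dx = (1 + pi)^3*(pi + pi^3)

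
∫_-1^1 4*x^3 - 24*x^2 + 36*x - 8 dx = -32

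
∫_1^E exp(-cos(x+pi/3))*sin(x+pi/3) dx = -exp(-cos(1 + pi/3)) + exp(-cos(pi/3 + E))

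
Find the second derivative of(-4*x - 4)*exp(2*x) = -16*x*exp(2*x) - 32*exp(2*x)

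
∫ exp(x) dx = exp(x) + C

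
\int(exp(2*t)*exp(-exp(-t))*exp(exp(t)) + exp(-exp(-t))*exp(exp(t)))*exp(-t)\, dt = exp(2*sinh(t)) + C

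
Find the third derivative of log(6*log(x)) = (2*log(x)^2 + 3*log(x) + 2)/(x^3*log(x)^3)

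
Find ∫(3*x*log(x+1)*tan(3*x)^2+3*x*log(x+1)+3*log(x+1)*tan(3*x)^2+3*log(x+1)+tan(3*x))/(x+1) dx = log(x + 1)*tan(3*x) + C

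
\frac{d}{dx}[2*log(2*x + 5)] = 4/(2*x + 5)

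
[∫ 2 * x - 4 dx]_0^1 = -3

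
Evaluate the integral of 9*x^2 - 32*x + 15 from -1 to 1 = 36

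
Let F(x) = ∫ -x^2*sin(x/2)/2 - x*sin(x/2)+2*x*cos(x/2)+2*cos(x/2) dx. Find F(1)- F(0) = 3*cos(1/2)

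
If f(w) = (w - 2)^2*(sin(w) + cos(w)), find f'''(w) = w^2*sin(w) - w^2*cos(w) - 10*w*sin(w) - 2*w*cos(w) + 10*sin(w) + 14*cos(w)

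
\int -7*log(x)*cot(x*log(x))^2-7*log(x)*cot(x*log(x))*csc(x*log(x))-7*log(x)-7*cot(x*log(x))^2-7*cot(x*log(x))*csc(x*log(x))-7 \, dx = 7*cot(x*log(x)) + 7*csc(x*log(x)) + C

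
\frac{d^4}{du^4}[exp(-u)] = exp(-u)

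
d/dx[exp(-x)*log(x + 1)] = (-x*log(x + 1) - log(x + 1) + 1)/(x*exp(x) + exp(x))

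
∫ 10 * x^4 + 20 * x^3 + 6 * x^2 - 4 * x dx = 2*x^5 + 5*x^4 + 2*x^3 - 2*x^2 + C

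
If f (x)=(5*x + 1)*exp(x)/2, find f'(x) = 5*x*exp(x)/2 + 3*exp(x)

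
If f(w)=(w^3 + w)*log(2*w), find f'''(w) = (6*w^2*log(w) + 6*w^2*log(2) + 11*w^2 - 1)/w^2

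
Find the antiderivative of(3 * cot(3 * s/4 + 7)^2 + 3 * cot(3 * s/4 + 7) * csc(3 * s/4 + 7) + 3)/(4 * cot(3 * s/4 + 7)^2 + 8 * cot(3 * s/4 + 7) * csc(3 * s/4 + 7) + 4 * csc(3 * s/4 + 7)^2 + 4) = acot(cot(3*s/4 + 7) + csc(3*s/4 + 7)) + C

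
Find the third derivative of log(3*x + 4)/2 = 27/(27*x^3 + 108*x^2 + 144*x + 64)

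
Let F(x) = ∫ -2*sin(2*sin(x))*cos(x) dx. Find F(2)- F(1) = cos(2*sin(2)) - cos(2*sin(1))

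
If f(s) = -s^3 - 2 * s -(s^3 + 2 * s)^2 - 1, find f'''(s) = -120*s^3 - 96*s - 6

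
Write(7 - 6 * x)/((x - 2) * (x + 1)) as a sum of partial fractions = -13/(3*(x + 1)) - 5/(3*(x - 2))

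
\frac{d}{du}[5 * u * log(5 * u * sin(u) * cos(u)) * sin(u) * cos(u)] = 5*u*log(u*sin(2*u)/2)*cos(2*u) + 5*u*cos(2*u) + 5*u*log(5)*cos(2*u) + 5*log(u*sin(2*u)/2)*sin(2*u)/2 + 5*sin(2*u)/2 + 5*log(5)*sin(2*u)/2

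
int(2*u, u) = u^2 + C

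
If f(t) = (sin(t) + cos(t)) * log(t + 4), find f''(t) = (-sqrt(2)*t^2*log(t + 4)*sin(t + pi/4) - 8*sqrt(2)*t*log(t + 4)*sin(t + pi/4) + 2*sqrt(2)*t*cos(t + pi/4) - 16*sqrt(2)*log(t + 4)*sin(t + pi/4) - 9*sin(t) + 7*cos(t))/(t^2 + 8*t + 16)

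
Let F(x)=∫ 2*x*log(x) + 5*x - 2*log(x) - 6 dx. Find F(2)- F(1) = 2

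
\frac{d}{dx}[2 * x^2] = 4*x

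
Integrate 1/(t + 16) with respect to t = log(t/4 + 4) + C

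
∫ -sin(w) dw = cos(w) + C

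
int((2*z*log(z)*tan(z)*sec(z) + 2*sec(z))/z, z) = 2*log(z)*sec(z) + C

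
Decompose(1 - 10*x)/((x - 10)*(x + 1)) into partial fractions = -1/(x + 1) - 9/(x - 10)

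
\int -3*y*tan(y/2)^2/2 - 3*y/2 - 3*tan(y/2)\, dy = -3*y*tan(y/2) + C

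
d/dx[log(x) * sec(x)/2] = (x*log(x)*tan(x)*sec(x) + sec(x))/(2*x)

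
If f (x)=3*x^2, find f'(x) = 6*x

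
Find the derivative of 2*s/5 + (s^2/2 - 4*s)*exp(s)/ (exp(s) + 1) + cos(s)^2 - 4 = (5*s^2*exp(s) + 10*s*exp(2*s) - 30*s*exp(s) - 10*exp(2*s)*sin(2*s) - 36*exp(2*s) - 20*exp(s)*sin(2*s) - 32*exp(s) - 10*sin(2*s) + 4)/(10*exp(2*s) + 20*exp(s) + 10)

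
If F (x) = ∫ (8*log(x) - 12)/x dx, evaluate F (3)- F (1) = -9 + (-3 + 2*log(3))^2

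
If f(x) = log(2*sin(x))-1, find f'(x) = 1/tan(x)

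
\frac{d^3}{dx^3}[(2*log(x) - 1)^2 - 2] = (16*log(x) - 32)/x^3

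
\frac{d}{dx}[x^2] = 2*x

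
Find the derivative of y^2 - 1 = 2*y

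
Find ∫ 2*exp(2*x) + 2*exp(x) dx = (exp(x) + 1)^2 + C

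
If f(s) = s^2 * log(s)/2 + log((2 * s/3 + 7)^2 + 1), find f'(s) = (4*s^3*log(s) + 2*s^3 + 84*s^2*log(s) + 42*s^2 + 450*s*log(s) + 233*s + 84)/(4*s^2 + 84*s + 450)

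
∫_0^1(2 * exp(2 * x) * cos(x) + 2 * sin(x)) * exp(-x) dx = (E - exp(-1))*(cos(1) + sin(1))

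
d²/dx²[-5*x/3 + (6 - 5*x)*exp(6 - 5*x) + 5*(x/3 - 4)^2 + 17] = (-1125*x + 10*exp(5*x - 6) + 1800)*exp(6 - 5*x)/9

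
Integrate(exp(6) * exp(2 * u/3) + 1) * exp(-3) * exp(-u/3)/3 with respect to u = 2*sinh(u/3 + 3) + C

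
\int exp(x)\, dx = exp(x) + C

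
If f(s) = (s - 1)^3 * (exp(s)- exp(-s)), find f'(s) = (s^3*exp(2*s) + s^3 - 6*s^2 - 3*s*exp(2*s) + 9*s + 2*exp(2*s) - 4)*exp(-s)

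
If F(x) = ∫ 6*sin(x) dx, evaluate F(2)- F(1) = -6*cos(2) + 6*cos(1)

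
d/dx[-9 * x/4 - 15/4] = -9/4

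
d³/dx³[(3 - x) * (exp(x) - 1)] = -x*exp(x)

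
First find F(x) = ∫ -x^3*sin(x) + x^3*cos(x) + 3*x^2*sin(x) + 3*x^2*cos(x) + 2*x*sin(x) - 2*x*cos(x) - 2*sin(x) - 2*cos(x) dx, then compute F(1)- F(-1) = -2*cos(1)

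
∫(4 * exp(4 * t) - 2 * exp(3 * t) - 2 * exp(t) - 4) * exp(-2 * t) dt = -4*sinh(t) + 4*cosh(2*t) + C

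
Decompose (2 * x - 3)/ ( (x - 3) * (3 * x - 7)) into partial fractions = -5/(2*(3*x - 7)) + 3/(2*(x - 3))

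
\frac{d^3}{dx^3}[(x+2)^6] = 120*x^3 + 720*x^2 + 1440*x + 960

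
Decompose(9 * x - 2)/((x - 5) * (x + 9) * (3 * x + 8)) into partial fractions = 234/(437*(3*x + 8)) - 83/(266*(x + 9)) + 43/(322*(x - 5))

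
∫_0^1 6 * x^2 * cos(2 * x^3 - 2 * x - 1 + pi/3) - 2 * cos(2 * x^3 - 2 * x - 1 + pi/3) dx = 0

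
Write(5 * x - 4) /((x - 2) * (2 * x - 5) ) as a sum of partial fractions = 17/(2*x - 5) - 6/(x - 2)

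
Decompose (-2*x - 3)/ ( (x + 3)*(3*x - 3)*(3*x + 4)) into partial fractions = 1/(35*(3*x + 4)) + 1/(20*(x + 3)) - 5/(84*(x - 1))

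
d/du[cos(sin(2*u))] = -2*sin(sin(2*u))*cos(2*u)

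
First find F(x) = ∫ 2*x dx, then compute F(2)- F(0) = 4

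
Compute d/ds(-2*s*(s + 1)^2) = -6*s^2 - 8*s - 2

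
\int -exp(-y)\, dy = exp(-y) + C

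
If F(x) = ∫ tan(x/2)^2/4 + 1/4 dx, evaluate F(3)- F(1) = -tan(1/2)/2 + tan(3/2)/2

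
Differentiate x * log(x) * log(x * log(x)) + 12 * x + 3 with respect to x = log(x)*log(x*log(x)) + log(x) + log(x*log(x)) + 13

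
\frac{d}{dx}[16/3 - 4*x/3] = -4/3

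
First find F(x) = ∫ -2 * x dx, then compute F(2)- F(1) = -3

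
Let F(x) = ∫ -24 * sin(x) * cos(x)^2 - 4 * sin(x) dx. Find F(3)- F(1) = 8*cos(3) - 10*cos(1) + 2*cos(9)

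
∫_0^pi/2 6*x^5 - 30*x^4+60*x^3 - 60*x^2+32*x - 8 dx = -2 + (-1 + pi/2)^6 + (-1 + pi/2)^2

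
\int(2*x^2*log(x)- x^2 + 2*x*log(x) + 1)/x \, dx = (x + 1)^2*(log(x) - 1) + C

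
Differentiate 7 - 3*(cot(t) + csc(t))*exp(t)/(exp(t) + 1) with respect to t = 3*(exp(t)*cos(t)/sin(t)^2 + exp(t)/sin(t)^2 - 1/tan(t) + sqrt(2)*cos(t + pi/4)/sin(t)^2 + sin(t)^(-2))*exp(t)/(exp(2*t) + 2*exp(t) + 1)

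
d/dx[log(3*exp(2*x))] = 2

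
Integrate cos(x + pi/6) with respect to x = sin(x + pi/6) + C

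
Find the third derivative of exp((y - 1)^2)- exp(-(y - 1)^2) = (8*y^3*exp(2*y^2 - 4*y + 2) + 8*y^3 - 24*y^2*exp(2*y^2 - 4*y + 2) - 24*y^2 + 36*y*exp(2*y^2 - 4*y + 2) + 12*y - 20*exp(2*y^2 - 4*y + 2) + 4)*exp(-y^2 + 2*y - 1)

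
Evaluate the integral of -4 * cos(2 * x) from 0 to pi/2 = 0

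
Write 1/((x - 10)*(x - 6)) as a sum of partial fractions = -1/(4*(x - 6)) + 1/(4*(x - 10))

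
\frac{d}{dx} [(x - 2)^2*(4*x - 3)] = 12*x^2 - 38*x + 28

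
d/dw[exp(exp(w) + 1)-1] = exp(w + exp(w) + 1)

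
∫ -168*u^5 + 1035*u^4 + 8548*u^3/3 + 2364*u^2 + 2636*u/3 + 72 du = -28*u^6 + 207*u^5 + 2137*u^4/3 + 788*u^3 + 1318*u^2/3 + 72*u + C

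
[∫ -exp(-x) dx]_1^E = -exp(-1) + exp(-E)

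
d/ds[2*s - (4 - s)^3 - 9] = 3*s^2 - 24*s + 50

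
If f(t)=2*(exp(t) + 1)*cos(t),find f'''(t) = -4*sqrt(2)*exp(t)*sin(t + pi/4) + 2*sin(t)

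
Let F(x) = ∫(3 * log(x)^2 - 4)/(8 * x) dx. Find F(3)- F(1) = -log(3)/2 + log(3)^3/8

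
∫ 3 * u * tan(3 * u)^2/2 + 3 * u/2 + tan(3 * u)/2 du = u*tan(3*u)/2 + C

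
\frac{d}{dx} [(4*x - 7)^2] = 32*x - 56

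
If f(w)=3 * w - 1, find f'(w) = 3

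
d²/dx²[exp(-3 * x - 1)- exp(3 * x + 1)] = (9 - 9*exp(6*x + 2))*exp(-3*x - 1)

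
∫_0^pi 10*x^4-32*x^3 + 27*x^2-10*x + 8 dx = 4 + (-2 + pi)^2*(-1 + pi + 2*pi^3)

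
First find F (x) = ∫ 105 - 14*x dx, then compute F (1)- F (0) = 98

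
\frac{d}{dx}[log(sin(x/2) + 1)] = cos(x/2)/(2*sin(x/2) + 2)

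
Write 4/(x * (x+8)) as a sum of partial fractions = -1/(2*(x + 8)) + 1/(2*x)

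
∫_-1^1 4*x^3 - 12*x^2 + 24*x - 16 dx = -40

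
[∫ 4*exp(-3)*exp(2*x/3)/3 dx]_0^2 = -2*exp(-3) + 2*exp(-5/3)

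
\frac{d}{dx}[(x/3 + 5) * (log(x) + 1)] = (x*log(x) + 2*x + 15)/(3*x)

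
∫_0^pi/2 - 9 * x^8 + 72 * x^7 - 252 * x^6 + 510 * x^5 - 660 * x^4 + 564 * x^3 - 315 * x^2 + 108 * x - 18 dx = -3 - (-1 + pi/2)^3 - (-1 + pi/2)^9 + (-1 + pi/2)^6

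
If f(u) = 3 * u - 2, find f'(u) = 3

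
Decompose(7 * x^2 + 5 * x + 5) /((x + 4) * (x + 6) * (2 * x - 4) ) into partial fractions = 227/(32*(x + 6)) - 97/(24*(x + 4)) + 43/(96*(x - 2))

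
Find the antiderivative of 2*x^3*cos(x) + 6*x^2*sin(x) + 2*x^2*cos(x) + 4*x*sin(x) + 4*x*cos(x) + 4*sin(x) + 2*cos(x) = 2*(x^3 + x^2 + 2*x + 1)*sin(x) + C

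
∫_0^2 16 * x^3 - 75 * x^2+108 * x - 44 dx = -8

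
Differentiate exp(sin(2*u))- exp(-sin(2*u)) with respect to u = 2*(exp(sin(2*u)) + exp(-sin(2*u)))*cos(2*u)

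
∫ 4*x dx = 2*x^2 + C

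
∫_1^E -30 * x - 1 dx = (-3 + 5*E)*(-3*E - 2) + 10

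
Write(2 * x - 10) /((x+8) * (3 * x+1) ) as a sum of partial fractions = -32/(23*(3*x + 1)) + 26/(23*(x + 8))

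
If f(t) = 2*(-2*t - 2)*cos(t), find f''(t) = 4*t*cos(t) + 8*sin(t) + 4*cos(t)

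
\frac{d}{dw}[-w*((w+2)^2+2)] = -3*w^2 - 8*w - 6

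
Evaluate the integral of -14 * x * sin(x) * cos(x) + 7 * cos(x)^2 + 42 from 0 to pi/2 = 21*pi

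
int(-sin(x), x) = cos(x) + C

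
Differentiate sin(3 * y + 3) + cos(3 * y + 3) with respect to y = 3*sqrt(2)*cos(3*y + pi/4 + 3)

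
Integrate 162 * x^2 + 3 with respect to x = 54*x^3 + 3*x + C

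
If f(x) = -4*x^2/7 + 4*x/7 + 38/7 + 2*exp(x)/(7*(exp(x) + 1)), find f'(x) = (-8*x*exp(2*x) - 16*x*exp(x) - 8*x + 4*exp(2*x) + 10*exp(x) + 4)/(7*exp(2*x) + 14*exp(x) + 7)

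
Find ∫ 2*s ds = s^2 + C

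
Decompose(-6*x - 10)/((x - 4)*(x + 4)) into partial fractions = -7/(4*(x + 4)) - 17/(4*(x - 4))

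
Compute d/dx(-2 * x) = -2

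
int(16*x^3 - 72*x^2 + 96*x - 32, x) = 4*x^4 - 24*x^3 + 48*x^2 - 32*x + C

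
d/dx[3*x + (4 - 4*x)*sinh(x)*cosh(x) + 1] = -4*x*cosh(2*x) - 2*sinh(2*x) + 4*cosh(2*x) + 3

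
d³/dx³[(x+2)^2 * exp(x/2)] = x^2*exp(x/2)/8 + 2*x*exp(x/2) + 13*exp(x/2)/2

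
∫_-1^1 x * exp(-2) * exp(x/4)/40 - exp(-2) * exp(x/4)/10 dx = -7*exp(-7/4)/10 + 9*exp(-9/4)/10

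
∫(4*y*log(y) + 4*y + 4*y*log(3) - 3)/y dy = (4*y - 3)*log(3*y) + C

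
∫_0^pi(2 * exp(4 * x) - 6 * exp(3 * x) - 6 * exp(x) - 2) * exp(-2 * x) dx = -9 + (-3 - exp(-pi) + exp(pi))^2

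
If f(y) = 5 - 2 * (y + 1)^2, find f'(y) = -4*y - 4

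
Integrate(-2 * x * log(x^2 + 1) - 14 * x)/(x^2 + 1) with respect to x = -(log(x^2 + 1) - 2)*(log(x^2 + 1) + 16)/2 + C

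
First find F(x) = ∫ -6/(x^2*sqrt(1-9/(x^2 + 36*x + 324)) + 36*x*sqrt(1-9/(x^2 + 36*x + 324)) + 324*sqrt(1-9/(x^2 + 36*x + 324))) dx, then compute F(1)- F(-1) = -2*acsc(17/3) + 2*acsc(19/3)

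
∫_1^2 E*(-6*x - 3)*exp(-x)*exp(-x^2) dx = -3*exp(-1) + 3*exp(-5)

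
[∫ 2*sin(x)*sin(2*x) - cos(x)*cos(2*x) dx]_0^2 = -sin(2)*cos(4)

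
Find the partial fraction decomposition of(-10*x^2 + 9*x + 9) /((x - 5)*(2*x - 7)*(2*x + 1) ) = 1/(22*(2*x + 1)) + 41/(6*(2*x - 7)) - 196/(33*(x - 5))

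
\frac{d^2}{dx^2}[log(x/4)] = -1/x^2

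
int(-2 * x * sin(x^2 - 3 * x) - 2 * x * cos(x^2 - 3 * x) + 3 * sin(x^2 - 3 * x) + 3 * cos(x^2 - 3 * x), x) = sqrt(2)*cos(x^2 - 3*x + pi/4) + C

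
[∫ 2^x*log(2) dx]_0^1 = 1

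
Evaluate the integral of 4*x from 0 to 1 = 2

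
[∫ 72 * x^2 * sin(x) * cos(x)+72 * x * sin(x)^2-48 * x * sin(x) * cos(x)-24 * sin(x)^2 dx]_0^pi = 0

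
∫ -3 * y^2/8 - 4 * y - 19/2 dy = -y^3/8 - 2*y^2 - 19*y/2 + C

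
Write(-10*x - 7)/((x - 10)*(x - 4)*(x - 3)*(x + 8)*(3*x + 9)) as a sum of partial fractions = 73/(35640*(x + 8)) - 23/(8190*(x + 3)) - 37/(1386*(x - 3)) + 47/(1512*(x - 4)) - 107/(29484*(x - 10))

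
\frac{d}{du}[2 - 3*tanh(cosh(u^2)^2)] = 6*u*sinh(2*u^2)*tanh(cosh(2*u^2)/2 + 1/2)^2 - 6*u*sinh(2*u^2)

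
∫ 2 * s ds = s^2 + C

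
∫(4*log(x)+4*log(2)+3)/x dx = (2*log(2*x) + 3)*log(2*x) + C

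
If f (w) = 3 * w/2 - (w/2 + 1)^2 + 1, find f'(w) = 1/2 - w/2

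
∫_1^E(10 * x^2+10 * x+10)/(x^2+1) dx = -10 - 5*log(2) + 5*log(1 + exp(2)) + 10*E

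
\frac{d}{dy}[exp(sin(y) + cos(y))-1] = sqrt(2)*exp(sin(y))*exp(cos(y))*cos(y + pi/4)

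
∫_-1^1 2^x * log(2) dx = 3/2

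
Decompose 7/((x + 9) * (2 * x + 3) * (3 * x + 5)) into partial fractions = -63/(22*(3*x + 5)) + 28/(15*(2*x + 3)) + 7/(330*(x + 9))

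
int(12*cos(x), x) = 12*sin(x) + C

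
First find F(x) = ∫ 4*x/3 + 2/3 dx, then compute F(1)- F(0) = 4/3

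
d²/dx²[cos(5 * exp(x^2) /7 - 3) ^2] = 200*x^2*exp(2*x^2)*sin(5*exp(x^2)/7 - 3)^2/49 - 200*x^2*exp(2*x^2)*cos(5*exp(x^2)/7 - 3)^2/49 - 20*x^2*exp(x^2)*sin(10*exp(x^2)/7 - 6)/7 - 10*exp(x^2)*sin(10*exp(x^2)/7 - 6)/7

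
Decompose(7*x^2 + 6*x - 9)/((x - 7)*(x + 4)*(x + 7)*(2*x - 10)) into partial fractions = -73/(252*(x + 7)) + 79/(594*(x + 4)) - 49/(108*(x - 5)) + 47/(77*(x - 7))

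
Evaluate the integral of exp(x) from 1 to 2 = -E + exp(2)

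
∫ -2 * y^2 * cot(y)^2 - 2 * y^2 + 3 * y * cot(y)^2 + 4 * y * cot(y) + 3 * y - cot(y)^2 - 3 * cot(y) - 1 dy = (2*y^2 - 3*y + 1)*cot(y) + C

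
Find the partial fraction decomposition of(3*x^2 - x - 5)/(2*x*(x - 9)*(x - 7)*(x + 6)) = -109/(2340*(x + 6)) - 135/(364*(x - 7)) + 229/(540*(x - 9)) - 5/(756*x)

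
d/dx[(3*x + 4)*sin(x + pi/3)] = 3*x*cos(x + pi/3) + 3*sin(x + pi/3) + 4*cos(x + pi/3)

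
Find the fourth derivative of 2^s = 2^s*log(2)^4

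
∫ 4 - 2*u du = -u^2 + 4*u + C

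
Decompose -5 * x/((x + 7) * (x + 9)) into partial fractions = -45/(2*(x + 9)) + 35/(2*(x + 7))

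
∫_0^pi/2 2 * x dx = pi^2/4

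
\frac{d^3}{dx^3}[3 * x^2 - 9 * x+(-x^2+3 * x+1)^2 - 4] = 24*x - 36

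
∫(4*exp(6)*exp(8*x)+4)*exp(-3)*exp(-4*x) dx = 2*sinh(4*x + 3) + C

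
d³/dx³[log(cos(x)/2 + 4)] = (62*sin(x) - 4*sin(2*x))/(cos(x) + 8)^3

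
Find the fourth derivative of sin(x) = sin(x)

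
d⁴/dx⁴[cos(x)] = cos(x)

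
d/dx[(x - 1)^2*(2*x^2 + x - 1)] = 8*x^3 - 9*x^2 - 2*x + 3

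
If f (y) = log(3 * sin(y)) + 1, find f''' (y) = 2*cos(y)/sin(y)^3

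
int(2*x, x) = x^2 + C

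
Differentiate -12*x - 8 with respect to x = -12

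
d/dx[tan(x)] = cos(x)^(-2)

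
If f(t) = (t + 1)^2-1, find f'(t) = 2*t + 2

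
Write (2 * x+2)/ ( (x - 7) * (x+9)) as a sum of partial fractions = 1/(x + 9) + 1/(x - 7)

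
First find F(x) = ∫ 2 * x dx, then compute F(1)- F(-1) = 0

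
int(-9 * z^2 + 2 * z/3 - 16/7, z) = -3*z^3 + z^2/3 - 16*z/7 + acos(-3*z^3 + 2*z^2 + 2*z - 2) - asin(3*z^3 - 2*z^2 - 2*z + 2) + C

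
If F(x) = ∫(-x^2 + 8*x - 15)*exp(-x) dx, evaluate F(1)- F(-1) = -16*E + 4*exp(-1)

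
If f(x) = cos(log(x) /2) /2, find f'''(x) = (-7*sin(log(x)/2) + 6*cos(log(x)/2))/(16*x^3)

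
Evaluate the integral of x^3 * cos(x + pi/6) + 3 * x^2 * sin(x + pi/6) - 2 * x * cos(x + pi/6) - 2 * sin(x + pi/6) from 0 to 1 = -sin(pi/6 + 1)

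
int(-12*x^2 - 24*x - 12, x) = -4*x^3 - 12*x^2 - 12*x + C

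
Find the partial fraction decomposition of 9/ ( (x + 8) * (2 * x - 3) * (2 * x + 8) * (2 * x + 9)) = 3/(14*(2*x + 9)) + 3/(418*(2*x - 3)) - 9/(1064*(x + 8)) - 9/(88*(x + 4))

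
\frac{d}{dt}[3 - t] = -1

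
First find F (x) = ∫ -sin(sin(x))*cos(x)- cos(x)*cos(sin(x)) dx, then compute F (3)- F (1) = sqrt(2)*(-sin(-sin(1) + pi/4) + sin(-sin(3) + pi/4))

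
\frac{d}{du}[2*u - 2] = 2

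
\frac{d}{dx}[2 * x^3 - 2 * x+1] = 6*x^2 - 2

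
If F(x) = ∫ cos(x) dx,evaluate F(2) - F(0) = sin(2)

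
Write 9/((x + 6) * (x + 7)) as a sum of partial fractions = -9/(x + 7) + 9/(x + 6)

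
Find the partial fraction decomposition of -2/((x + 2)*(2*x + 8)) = 1/(2*(x + 4)) - 1/(2*(x + 2))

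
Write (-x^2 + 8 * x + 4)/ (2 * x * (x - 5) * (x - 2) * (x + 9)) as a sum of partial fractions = 149/(2772*(x + 9)) - 4/(33*(x - 2)) + 19/(420*(x - 5)) + 1/(45*x)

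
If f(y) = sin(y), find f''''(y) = sin(y)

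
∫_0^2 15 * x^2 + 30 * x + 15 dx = 130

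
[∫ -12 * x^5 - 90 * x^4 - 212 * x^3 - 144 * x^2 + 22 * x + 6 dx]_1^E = 2*(-3*E - exp(2))^3 + 2*exp(2) + 6*E + 104 + (-3*E - exp(2))^2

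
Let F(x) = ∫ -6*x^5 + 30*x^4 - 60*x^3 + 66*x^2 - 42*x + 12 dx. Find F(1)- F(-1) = 80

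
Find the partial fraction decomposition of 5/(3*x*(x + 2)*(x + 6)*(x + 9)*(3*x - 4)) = 27/(5456*(3*x - 4)) + 5/(17577*(x + 9)) - 5/(4752*(x + 6)) + 1/(336*(x + 2)) - 5/(1296*x)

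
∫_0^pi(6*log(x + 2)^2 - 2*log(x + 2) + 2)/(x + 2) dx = -log(2 + pi)^2 - 2*log(2) - 2*log(2)^3 + log(2)^2 + 2*log(2 + pi) + 2*log(2 + pi)^3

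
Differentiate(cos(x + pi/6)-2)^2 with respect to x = 4*sin(x + pi/6) - sin(2*x + pi/3)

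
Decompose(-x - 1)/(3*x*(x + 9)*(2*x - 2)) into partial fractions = 2/(135*(x + 9)) - 1/(30*(x - 1)) + 1/(54*x)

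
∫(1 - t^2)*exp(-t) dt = (t + 1)^2*exp(-t) + C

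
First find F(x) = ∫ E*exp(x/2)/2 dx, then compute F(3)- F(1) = -exp(3/2) + exp(5/2)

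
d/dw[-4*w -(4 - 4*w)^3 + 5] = 192*w^2 - 384*w + 188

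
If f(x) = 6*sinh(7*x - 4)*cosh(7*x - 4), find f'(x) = 42*cosh(14*x - 8)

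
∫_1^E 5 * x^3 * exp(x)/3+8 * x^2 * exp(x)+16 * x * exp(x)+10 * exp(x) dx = -44*E/3 + 5*(3*E/5 + 2 + exp(2)/3)*exp(1 + E)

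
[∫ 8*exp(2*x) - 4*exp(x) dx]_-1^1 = -(-1 + 2*exp(-1))^2 + (-1 + 2*E)^2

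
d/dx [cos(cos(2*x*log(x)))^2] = 4*(log(x) + 1)*sin(x*log(x))*sin(2*(2*cos(x*log(x))^2 - 1))*cos(x*log(x))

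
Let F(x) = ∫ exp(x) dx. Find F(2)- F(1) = -E + exp(2)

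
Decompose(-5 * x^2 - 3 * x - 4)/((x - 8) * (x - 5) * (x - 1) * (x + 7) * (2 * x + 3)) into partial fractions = 172/(13585*(2*x + 3)) - 19/(1320*(x + 7)) - 3/(280*(x - 1)) + 1/(13*(x - 5)) - 116/(1995*(x - 8))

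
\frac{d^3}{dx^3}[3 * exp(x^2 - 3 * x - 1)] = (24*x^3 - 108*x^2 + 198*x - 135)*exp(x^2 - 3*x - 1)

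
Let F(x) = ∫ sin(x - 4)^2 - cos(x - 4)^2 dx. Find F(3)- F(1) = -sin(6)/2 + sin(2)/2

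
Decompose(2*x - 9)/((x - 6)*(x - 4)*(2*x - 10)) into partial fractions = -1/(4*(x - 4)) - 1/(2*(x - 5)) + 3/(4*(x - 6))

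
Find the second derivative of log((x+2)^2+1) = (-2*x^2 - 8*x - 6)/(x^4 + 8*x^3 + 26*x^2 + 40*x + 25)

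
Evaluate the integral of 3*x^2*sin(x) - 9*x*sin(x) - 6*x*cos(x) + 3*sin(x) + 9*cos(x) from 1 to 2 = -3*cos(1) + 3*cos(2)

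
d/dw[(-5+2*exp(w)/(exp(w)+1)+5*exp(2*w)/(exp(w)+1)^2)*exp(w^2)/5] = (-10*w*exp(w^2) - 26*w*exp(w^2 + w) - 12*w*exp(w^2 + 2*w) + 4*w*exp(w^2 + 3*w) + 2*exp(w^2 + w) + 12*exp(w^2 + 2*w))/(5*exp(3*w) + 15*exp(2*w) + 15*exp(w) + 5)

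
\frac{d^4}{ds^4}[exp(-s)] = exp(-s)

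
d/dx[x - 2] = 1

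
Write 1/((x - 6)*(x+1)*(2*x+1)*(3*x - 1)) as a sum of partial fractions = -27/(340*(3*x - 1)) + 8/(65*(2*x + 1)) - 1/(28*(x + 1)) + 1/(1547*(x - 6))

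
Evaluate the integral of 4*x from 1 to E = -2 + 2*exp(2)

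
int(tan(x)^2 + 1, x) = tan(x) + C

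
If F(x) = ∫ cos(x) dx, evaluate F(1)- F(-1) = 2*sin(1)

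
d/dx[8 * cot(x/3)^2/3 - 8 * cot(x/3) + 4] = 8*(3 - 2*cos(x/3)/sin(x/3))/(9*sin(x/3)^2)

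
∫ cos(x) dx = sin(x) + C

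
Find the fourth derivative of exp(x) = exp(x)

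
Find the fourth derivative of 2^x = 2^x*log(2)^4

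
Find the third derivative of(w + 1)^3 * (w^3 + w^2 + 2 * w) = 120*w^3 + 240*w^2 + 192*w + 60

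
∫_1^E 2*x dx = -1 + exp(2)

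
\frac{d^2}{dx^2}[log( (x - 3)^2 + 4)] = (-2*x^2 + 12*x - 10)/(x^4 - 12*x^3 + 62*x^2 - 156*x + 169)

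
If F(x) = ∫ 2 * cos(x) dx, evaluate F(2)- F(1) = -2*sin(1) + 2*sin(2)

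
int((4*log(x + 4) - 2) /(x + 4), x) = 2*(log(x + 4) - 1)*log(x + 4) + C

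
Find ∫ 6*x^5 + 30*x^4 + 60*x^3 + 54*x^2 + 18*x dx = x^6 + 6*x^5 + 15*x^4 + 18*x^3 + 9*x^2 + C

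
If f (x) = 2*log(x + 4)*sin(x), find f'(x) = 2*(x*log(x + 4)*cos(x) + 4*log(x + 4)*cos(x) + sin(x))/(x + 4)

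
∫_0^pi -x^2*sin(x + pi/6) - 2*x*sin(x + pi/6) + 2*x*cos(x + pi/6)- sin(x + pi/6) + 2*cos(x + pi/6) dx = -sqrt(3)*(1 + pi)^2/2 - sqrt(3)/2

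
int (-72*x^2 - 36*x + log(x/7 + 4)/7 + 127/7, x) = -24*x^3 - 18*x^2 + 18*x + (x + 28)*log(x/7 + 4)/7 + C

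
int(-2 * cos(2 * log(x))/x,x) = -sin(2*log(x)) + C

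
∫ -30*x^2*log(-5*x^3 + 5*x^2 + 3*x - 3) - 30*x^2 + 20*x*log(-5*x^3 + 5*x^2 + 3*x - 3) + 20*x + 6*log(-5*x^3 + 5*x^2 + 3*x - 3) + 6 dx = 2*(-5*x^3 + 5*x^2 + 3*x - 3)*log(-5*x^3 + 5*x^2 + 3*x - 3) + C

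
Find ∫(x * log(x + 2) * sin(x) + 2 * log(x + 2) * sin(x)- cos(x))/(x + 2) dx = -log(x + 2)*cos(x) + C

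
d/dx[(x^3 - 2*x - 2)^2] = 6*x^5 - 16*x^3 - 12*x^2 + 8*x + 8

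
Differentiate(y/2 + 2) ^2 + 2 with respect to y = y/2 + 2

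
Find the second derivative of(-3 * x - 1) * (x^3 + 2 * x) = -36*x^2 - 6*x - 12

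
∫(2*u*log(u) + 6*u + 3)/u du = (2*u + 3)*(log(u) + 2) + C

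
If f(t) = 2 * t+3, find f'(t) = 2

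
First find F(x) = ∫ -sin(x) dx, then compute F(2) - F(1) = -cos(1) + cos(2)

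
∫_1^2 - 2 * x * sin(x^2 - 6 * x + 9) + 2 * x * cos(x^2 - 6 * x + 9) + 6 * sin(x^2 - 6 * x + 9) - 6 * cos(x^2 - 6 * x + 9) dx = cos(1) - cos(4) - sin(4) + sin(1)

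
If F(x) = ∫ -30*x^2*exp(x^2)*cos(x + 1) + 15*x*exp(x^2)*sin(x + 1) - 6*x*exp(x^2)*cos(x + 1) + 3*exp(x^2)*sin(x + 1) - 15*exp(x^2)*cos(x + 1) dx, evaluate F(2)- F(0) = 3*cos(1) - 33*exp(4)*cos(3)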